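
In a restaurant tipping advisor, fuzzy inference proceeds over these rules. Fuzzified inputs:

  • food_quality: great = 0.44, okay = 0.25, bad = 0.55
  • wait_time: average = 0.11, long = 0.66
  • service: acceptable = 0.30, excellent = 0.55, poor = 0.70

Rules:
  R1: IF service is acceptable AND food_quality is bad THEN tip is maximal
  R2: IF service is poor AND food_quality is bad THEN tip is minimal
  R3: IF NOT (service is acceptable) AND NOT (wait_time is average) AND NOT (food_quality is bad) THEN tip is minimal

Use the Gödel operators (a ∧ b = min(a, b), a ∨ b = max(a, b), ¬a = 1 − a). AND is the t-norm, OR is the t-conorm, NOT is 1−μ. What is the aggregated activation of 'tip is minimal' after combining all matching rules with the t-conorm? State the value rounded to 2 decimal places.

R1: acceptable=0.30, bad=0.55; AND[min(a, b)] → w = 0.30
R2: poor=0.70, bad=0.55; AND[min(a, b)] → w = 0.55
R3: ¬acceptable=1−0.30=0.70, ¬average=1−0.11=0.89, ¬bad=1−0.55=0.45; AND[min(a, b)] → w = 0.45
Rules with consequent 'minimal': {R2, R3} → strengths 0.55, 0.45
Aggregate via t-conorm [max(a, b)]: 0.55

0.55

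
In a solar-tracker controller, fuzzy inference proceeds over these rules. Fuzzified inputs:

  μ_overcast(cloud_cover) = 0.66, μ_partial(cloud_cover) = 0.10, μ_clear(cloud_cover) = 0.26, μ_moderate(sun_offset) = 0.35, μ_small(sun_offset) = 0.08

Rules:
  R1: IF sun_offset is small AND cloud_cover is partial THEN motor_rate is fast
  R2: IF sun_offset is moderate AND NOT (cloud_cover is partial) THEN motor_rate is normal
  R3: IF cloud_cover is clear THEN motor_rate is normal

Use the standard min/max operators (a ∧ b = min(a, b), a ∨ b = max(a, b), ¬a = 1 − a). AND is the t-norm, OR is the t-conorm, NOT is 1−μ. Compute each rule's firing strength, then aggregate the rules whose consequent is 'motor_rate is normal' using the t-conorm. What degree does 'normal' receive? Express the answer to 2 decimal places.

0.35

R1: small=0.08, partial=0.10; AND[min(a, b)] → w = 0.08
R2: moderate=0.35, ¬partial=1−0.10=0.90; AND[min(a, b)] → w = 0.35
R3: clear=0.26 → w = 0.26
Rules with consequent 'normal': {R2, R3} → strengths 0.35, 0.26
Aggregate via t-conorm [max(a, b)]: 0.35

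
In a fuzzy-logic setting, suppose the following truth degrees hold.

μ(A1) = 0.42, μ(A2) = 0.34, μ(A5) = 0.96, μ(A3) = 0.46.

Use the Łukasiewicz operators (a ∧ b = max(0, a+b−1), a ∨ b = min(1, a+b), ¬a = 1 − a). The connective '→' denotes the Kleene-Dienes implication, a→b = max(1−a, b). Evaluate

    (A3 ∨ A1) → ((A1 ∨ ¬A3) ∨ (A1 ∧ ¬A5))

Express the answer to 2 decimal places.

0.96

A3 ∨ A1 = min(1, a+b) on (0.46, 0.42) = 0.88
¬A3 = 1 − 0.46 = 0.54
A1 ∨ ¬A3 = min(1, a+b) on (0.42, 0.54) = 0.96
¬A5 = 1 − 0.96 = 0.04
A1 ∧ ¬A5 = max(0, a+b−1) on (0.42, 0.04) = 0.00
(A1 ∨ ¬A3) ∨ (A1 ∧ ¬A5) = min(1, a+b) on (0.96, 0.00) = 0.96
(A3 ∨ A1) → ((A1 ∨ ¬A3) ∨ (A1 ∧ ¬A5))  [Kleene-Dienes: max(1−a, b)] with a=0.88, b=0.96 → 0.96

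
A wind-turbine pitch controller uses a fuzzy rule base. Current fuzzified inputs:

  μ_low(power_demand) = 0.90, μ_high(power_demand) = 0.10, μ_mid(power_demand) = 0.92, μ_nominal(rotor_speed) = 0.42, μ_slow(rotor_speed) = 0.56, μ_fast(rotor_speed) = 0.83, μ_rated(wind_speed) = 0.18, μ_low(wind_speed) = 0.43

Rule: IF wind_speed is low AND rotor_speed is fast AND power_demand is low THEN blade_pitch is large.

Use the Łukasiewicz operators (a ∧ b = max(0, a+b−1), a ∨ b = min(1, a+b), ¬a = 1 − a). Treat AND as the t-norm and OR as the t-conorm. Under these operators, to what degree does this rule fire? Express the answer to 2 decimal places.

0.16

firing strength: low=0.43, fast=0.83, low=0.90; AND[max(0, a+b−1)] → w = 0.16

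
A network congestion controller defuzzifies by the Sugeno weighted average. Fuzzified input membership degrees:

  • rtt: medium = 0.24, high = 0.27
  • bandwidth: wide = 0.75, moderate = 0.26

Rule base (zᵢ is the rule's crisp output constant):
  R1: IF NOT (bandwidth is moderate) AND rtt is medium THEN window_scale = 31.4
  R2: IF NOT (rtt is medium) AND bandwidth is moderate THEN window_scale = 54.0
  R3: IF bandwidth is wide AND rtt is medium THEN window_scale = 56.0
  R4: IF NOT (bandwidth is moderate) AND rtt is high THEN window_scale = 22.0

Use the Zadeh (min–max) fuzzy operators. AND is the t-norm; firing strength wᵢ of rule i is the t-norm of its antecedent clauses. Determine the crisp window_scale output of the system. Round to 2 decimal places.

40.55

R1 (z=31.4): ¬moderate=1−0.26=0.74, medium=0.24; AND[min(a, b)] → w = 0.24
R2 (z=54.0): ¬medium=1−0.24=0.76, moderate=0.26; AND[min(a, b)] → w = 0.26
R3 (z=56.0): wide=0.75, medium=0.24; AND[min(a, b)] → w = 0.24
R4 (z=22.0): ¬moderate=1−0.26=0.74, high=0.27; AND[min(a, b)] → w = 0.27
Weighted average = (0.24·31.4 + 0.26·54.0 + 0.24·56.0 + 0.27·22.0) / (0.24 + 0.26 + 0.24 + 0.27)
  = 40.9560 / 1.0100 = 40.55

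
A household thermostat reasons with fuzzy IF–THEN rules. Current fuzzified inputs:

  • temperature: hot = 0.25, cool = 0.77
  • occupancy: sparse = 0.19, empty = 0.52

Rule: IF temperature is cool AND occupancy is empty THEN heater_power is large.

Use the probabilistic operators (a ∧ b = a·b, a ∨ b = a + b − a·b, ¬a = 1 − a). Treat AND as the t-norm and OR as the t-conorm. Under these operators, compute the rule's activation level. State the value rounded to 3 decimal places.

0.400

firing strength: cool=0.77, empty=0.52; AND[a·b] → w = 0.4004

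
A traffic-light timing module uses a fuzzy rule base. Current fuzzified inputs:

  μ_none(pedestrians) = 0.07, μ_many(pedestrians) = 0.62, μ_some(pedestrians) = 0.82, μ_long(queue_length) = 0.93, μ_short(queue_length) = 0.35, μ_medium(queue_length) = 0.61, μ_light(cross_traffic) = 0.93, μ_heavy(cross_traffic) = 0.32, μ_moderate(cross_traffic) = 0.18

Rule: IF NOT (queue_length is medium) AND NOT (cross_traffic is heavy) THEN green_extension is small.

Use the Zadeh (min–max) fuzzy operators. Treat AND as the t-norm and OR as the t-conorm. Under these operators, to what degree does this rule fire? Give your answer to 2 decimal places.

firing strength: ¬medium=1−0.61=0.39, ¬heavy=1−0.32=0.68; AND[min(a, b)] → w = 0.39

0.39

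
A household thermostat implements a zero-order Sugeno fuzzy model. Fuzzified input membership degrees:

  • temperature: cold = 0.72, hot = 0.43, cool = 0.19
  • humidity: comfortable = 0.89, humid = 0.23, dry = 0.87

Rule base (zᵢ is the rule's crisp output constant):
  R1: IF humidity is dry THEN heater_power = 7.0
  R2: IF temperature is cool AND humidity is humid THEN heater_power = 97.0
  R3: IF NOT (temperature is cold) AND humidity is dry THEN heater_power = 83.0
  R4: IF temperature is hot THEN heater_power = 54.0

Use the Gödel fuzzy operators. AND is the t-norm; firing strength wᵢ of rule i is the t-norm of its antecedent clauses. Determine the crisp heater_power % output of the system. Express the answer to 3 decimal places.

40.102

R1 (z=7.0): dry=0.87 → w = 0.87
R2 (z=97.0): cool=0.19, humid=0.23; AND[min(a, b)] → w = 0.19
R3 (z=83.0): ¬cold=1−0.72=0.28, dry=0.87; AND[min(a, b)] → w = 0.28
R4 (z=54.0): hot=0.43 → w = 0.43
Weighted average = (0.87·7.0 + 0.19·97.0 + 0.28·83.0 + 0.43·54.0) / (0.87 + 0.19 + 0.28 + 0.43)
  = 70.9800 / 1.7700 = 40.102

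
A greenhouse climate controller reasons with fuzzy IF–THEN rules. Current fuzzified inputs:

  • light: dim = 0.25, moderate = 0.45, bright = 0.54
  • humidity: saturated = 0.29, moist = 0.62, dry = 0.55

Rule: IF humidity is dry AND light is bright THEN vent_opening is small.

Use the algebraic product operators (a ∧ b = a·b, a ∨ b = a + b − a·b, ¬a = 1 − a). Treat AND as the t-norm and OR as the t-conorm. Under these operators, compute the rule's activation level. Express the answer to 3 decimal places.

0.297

firing strength: dry=0.55, bright=0.54; AND[a·b] → w = 0.2970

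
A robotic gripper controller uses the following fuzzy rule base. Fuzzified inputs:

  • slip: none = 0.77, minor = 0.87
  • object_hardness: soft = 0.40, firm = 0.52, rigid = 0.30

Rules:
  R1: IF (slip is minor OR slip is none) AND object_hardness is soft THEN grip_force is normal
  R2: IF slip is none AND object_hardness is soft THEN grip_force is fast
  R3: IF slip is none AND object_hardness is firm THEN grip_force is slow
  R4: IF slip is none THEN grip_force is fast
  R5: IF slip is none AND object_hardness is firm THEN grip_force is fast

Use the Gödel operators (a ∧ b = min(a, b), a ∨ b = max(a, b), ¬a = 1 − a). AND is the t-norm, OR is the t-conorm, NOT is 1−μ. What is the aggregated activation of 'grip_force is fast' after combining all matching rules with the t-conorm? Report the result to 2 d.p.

R1: (minor=0.87 OR none=0.77) = 0.87; AND[min(a, b)] with soft=0.40 → w = 0.40
R2: none=0.77, soft=0.40; AND[min(a, b)] → w = 0.40
R3: none=0.77, firm=0.52; AND[min(a, b)] → w = 0.52
R4: none=0.77 → w = 0.77
R5: none=0.77, firm=0.52; AND[min(a, b)] → w = 0.52
Rules with consequent 'fast': {R2, R4, R5} → strengths 0.40, 0.77, 0.52
Aggregate via t-conorm [max(a, b)]: 0.77

0.77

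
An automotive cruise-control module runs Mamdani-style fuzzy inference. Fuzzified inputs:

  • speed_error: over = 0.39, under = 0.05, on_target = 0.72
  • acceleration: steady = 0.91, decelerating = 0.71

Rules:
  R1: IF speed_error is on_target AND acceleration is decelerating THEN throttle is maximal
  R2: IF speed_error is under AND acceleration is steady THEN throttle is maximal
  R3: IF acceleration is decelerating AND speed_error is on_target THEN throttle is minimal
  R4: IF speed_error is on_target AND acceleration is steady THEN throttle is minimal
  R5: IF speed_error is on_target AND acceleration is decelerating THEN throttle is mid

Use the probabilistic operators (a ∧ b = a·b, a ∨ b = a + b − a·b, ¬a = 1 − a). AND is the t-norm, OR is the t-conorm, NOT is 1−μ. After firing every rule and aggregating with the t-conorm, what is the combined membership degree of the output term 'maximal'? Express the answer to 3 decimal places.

0.533

R1: on_target=0.72, decelerating=0.71; AND[a·b] → w = 0.5112
R2: under=0.05, steady=0.91; AND[a·b] → w = 0.0455
R3: decelerating=0.71, on_target=0.72; AND[a·b] → w = 0.5112
R4: on_target=0.72, steady=0.91; AND[a·b] → w = 0.6552
R5: on_target=0.72, decelerating=0.71; AND[a·b] → w = 0.5112
Rules with consequent 'maximal': {R1, R2} → strengths 0.5112, 0.0455
Aggregate via t-conorm [a + b − a·b]: 0.5334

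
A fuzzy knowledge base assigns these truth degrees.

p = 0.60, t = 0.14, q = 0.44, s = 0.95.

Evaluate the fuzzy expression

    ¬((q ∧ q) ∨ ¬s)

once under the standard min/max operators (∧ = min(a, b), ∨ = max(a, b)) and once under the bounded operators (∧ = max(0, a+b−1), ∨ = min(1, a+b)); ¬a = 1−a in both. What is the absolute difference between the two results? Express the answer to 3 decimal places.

0.390

Under standard min/max:
  q ∧ q = min(a, b) on (0.44, 0.44) = 0.44
  ¬s = 1 − 0.95 = 0.05
  (q ∧ q) ∨ ¬s = max(a, b) on (0.44, 0.05) = 0.44
  ¬((q ∧ q) ∨ ¬s) = 1 − 0.44 = 0.56
  → value = 0.5600
Under bounded:
  q ∧ q = max(0, a+b−1) on (0.44, 0.44) = 0.00
  ¬s = 1 − 0.95 = 0.05
  (q ∧ q) ∨ ¬s = min(1, a+b) on (0.00, 0.05) = 0.05
  ¬((q ∧ q) ∨ ¬s) = 1 − 0.05 = 0.95
  → value = 0.9500
|0.5600 − 0.9500| = 0.390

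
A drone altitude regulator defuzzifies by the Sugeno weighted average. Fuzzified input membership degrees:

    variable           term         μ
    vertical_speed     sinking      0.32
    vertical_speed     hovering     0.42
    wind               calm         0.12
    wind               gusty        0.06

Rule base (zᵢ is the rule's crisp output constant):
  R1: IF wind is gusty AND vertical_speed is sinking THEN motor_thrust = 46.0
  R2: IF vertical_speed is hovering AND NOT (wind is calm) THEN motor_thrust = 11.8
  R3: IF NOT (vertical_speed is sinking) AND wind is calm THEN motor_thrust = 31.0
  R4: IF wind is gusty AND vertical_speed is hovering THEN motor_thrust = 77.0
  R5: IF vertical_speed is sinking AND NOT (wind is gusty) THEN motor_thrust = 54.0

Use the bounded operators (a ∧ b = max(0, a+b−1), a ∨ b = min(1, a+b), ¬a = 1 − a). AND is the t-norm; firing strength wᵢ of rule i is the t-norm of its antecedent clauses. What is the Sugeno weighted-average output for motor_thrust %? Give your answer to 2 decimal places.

R1 (z=46.0): gusty=0.06, sinking=0.32; AND[max(0, a+b−1)] → w = 0.00
R2 (z=11.8): hovering=0.42, ¬calm=1−0.12=0.88; AND[max(0, a+b−1)] → w = 0.30
R3 (z=31.0): ¬sinking=1−0.32=0.68, calm=0.12; AND[max(0, a+b−1)] → w = 0.00
R4 (z=77.0): gusty=0.06, hovering=0.42; AND[max(0, a+b−1)] → w = 0.00
R5 (z=54.0): sinking=0.32, ¬gusty=1−0.06=0.94; AND[max(0, a+b−1)] → w = 0.26
Weighted average = (0.00·46.0 + 0.30·11.8 + 0.00·31.0 + 0.00·77.0 + 0.26·54.0) / (0.00 + 0.30 + 0.00 + 0.00 + 0.26)
  = 17.5800 / 0.5600 = 31.39

31.39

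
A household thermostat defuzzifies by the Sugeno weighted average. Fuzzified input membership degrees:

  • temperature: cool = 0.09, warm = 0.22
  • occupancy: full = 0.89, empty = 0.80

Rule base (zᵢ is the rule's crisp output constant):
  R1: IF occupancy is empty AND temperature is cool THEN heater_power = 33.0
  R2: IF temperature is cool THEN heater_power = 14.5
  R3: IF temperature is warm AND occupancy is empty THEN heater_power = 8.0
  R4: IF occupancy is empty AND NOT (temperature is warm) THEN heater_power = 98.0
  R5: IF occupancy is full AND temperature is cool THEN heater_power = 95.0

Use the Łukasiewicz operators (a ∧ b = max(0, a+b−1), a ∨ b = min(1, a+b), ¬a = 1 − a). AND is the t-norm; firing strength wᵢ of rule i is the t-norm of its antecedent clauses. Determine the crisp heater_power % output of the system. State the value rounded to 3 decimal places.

R1 (z=33.0): empty=0.80, cool=0.09; AND[max(0, a+b−1)] → w = 0.00
R2 (z=14.5): cool=0.09 → w = 0.09
R3 (z=8.0): warm=0.22, empty=0.80; AND[max(0, a+b−1)] → w = 0.02
R4 (z=98.0): empty=0.80, ¬warm=1−0.22=0.78; AND[max(0, a+b−1)] → w = 0.58
R5 (z=95.0): full=0.89, cool=0.09; AND[max(0, a+b−1)] → w = 0.00
Weighted average = (0.00·33.0 + 0.09·14.5 + 0.02·8.0 + 0.58·98.0 + 0.00·95.0) / (0.00 + 0.09 + 0.02 + 0.58 + 0.00)
  = 58.3050 / 0.6900 = 84.500

84.500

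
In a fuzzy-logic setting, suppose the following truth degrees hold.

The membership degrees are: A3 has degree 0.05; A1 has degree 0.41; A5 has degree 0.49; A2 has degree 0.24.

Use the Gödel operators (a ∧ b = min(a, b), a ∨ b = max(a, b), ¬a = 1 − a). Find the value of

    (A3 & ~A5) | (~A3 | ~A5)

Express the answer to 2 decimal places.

0.95

~A5 = 1 − 0.49 = 0.51
A3 & ~A5 = min(a, b) on (0.05, 0.51) = 0.05
~A3 = 1 − 0.05 = 0.95
~A5 = 1 − 0.49 = 0.51
~A3 | ~A5 = max(a, b) on (0.95, 0.51) = 0.95
(A3 & ~A5) | (~A3 | ~A5) = max(a, b) on (0.05, 0.95) = 0.95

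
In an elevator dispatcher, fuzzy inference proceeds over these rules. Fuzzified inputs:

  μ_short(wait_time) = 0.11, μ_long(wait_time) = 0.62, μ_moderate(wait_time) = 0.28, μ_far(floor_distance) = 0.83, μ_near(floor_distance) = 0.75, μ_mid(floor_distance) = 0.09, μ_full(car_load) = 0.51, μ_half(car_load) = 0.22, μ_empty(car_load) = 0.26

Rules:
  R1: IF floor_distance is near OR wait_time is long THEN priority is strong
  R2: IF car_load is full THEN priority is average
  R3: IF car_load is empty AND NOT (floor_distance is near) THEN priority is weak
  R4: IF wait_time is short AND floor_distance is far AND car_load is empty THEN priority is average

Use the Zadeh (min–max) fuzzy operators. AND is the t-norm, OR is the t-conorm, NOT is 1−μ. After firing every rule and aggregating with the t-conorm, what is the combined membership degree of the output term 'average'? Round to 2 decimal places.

R1: near=0.75, long=0.62; OR[max(a, b)] → w = 0.75
R2: full=0.51 → w = 0.51
R3: empty=0.26, ¬near=1−0.75=0.25; AND[min(a, b)] → w = 0.25
R4: short=0.11, far=0.83, empty=0.26; AND[min(a, b)] → w = 0.11
Rules with consequent 'average': {R2, R4} → strengths 0.51, 0.11
Aggregate via t-conorm [max(a, b)]: 0.51

0.51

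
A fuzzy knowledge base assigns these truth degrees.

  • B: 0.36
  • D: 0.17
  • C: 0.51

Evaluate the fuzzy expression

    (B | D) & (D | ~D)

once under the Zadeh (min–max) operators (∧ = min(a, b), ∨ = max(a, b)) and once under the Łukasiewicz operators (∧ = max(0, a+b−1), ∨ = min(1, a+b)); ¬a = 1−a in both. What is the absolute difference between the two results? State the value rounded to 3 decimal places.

Under Zadeh (min–max):
  B | D = max(a, b) on (0.36, 0.17) = 0.36
  ~D = 1 − 0.17 = 0.83
  D | ~D = max(a, b) on (0.17, 0.83) = 0.83
  (B | D) & (D | ~D) = min(a, b) on (0.36, 0.83) = 0.36
  → value = 0.3600
Under Łukasiewicz:
  B | D = min(1, a+b) on (0.36, 0.17) = 0.53
  ~D = 1 − 0.17 = 0.83
  D | ~D = min(1, a+b) on (0.17, 0.83) = 1.00
  (B | D) & (D | ~D) = max(0, a+b−1) on (0.53, 1.00) = 0.53
  → value = 0.5300
|0.3600 − 0.5300| = 0.170

0.170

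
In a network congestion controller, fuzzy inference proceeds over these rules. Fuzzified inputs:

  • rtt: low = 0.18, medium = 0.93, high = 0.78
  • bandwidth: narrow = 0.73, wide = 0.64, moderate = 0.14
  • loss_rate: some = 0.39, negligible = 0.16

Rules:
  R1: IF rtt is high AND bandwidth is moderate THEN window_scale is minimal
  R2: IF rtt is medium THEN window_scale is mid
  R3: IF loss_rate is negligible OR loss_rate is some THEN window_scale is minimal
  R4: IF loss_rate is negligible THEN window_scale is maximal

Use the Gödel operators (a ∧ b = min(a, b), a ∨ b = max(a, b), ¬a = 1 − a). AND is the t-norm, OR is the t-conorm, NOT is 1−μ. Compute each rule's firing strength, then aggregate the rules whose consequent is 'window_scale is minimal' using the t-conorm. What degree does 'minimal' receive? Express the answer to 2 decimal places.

R1: high=0.78, moderate=0.14; AND[min(a, b)] → w = 0.14
R2: medium=0.93 → w = 0.93
R3: negligible=0.16, some=0.39; OR[max(a, b)] → w = 0.39
R4: negligible=0.16 → w = 0.16
Rules with consequent 'minimal': {R1, R3} → strengths 0.14, 0.39
Aggregate via t-conorm [max(a, b)]: 0.39

0.39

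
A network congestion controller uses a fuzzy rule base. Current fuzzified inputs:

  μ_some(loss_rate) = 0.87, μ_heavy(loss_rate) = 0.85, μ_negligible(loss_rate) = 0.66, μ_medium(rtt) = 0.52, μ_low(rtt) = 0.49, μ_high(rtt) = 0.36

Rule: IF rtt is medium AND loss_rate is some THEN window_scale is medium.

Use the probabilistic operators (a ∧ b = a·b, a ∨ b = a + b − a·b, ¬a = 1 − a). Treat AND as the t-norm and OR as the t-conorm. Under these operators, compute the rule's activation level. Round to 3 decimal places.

0.452

firing strength: medium=0.52, some=0.87; AND[a·b] → w = 0.4524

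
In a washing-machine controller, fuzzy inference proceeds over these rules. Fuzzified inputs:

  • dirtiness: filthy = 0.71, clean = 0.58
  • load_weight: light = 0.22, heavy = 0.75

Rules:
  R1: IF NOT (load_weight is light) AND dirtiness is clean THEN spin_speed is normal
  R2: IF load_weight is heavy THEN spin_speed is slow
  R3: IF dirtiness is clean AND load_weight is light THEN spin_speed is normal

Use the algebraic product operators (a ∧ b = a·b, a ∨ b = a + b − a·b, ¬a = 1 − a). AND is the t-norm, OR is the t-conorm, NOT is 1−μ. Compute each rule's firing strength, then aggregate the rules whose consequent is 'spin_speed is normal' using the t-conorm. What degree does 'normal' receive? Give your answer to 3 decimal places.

R1: ¬light=1−0.22=0.78, clean=0.58; AND[a·b] → w = 0.4524
R2: heavy=0.75 → w = 0.7500
R3: clean=0.58, light=0.22; AND[a·b] → w = 0.1276
Rules with consequent 'normal': {R1, R3} → strengths 0.4524, 0.1276
Aggregate via t-conorm [a + b − a·b]: 0.5223

0.522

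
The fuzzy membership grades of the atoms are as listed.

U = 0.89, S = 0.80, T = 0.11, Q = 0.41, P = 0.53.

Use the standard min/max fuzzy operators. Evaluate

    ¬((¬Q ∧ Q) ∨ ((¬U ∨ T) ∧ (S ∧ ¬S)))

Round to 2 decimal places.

¬Q = 1 − 0.41 = 0.59
¬Q ∧ Q = min(a, b) on (0.59, 0.41) = 0.41
¬U = 1 − 0.89 = 0.11
¬U ∨ T = max(a, b) on (0.11, 0.11) = 0.11
¬S = 1 − 0.80 = 0.20
S ∧ ¬S = min(a, b) on (0.80, 0.20) = 0.20
(¬U ∨ T) ∧ (S ∧ ¬S) = min(a, b) on (0.11, 0.20) = 0.11
(¬Q ∧ Q) ∨ ((¬U ∨ T) ∧ (S ∧ ¬S)) = max(a, b) on (0.41, 0.11) = 0.41
¬((¬Q ∧ Q) ∨ ((¬U ∨ T) ∧ (S ∧ ¬S))) = 1 − 0.41 = 0.59

0.59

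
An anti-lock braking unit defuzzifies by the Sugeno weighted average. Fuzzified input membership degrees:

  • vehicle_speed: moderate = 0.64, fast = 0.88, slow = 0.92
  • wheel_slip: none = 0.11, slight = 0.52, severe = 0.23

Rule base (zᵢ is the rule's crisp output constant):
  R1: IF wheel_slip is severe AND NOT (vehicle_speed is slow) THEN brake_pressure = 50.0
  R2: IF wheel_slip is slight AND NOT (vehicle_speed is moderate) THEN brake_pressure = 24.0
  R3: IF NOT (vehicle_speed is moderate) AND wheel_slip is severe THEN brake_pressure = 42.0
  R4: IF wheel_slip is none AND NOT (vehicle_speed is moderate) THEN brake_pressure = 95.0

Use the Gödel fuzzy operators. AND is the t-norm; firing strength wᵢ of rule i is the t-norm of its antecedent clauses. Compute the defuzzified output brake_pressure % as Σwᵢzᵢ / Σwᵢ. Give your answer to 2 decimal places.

R1 (z=50.0): severe=0.23, ¬slow=1−0.92=0.08; AND[min(a, b)] → w = 0.08
R2 (z=24.0): slight=0.52, ¬moderate=1−0.64=0.36; AND[min(a, b)] → w = 0.36
R3 (z=42.0): ¬moderate=1−0.64=0.36, severe=0.23; AND[min(a, b)] → w = 0.23
R4 (z=95.0): none=0.11, ¬moderate=1−0.64=0.36; AND[min(a, b)] → w = 0.11
Weighted average = (0.08·50.0 + 0.36·24.0 + 0.23·42.0 + 0.11·95.0) / (0.08 + 0.36 + 0.23 + 0.11)
  = 32.7500 / 0.7800 = 41.99

41.99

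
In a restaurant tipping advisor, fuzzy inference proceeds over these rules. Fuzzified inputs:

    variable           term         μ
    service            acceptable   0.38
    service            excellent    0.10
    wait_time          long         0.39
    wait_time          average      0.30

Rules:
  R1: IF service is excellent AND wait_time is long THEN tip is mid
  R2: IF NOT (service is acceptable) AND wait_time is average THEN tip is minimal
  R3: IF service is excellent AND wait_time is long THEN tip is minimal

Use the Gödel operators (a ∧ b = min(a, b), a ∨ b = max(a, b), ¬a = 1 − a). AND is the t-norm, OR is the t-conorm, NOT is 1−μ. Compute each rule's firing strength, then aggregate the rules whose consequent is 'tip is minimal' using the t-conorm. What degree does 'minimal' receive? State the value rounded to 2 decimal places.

0.30

R1: excellent=0.10, long=0.39; AND[min(a, b)] → w = 0.10
R2: ¬acceptable=1−0.38=0.62, average=0.30; AND[min(a, b)] → w = 0.30
R3: excellent=0.10, long=0.39; AND[min(a, b)] → w = 0.10
Rules with consequent 'minimal': {R2, R3} → strengths 0.30, 0.10
Aggregate via t-conorm [max(a, b)]: 0.30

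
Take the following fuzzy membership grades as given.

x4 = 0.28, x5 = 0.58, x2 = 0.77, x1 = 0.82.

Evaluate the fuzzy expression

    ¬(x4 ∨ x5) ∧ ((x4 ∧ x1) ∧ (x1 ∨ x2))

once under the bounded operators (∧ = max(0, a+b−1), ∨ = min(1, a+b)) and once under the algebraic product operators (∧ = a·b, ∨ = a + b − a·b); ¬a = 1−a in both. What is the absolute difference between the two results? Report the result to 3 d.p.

Under bounded:
  x4 ∨ x5 = min(1, a+b) on (0.28, 0.58) = 0.86
  ¬(x4 ∨ x5) = 1 − 0.86 = 0.14
  x4 ∧ x1 = max(0, a+b−1) on (0.28, 0.82) = 0.10
  x1 ∨ x2 = min(1, a+b) on (0.82, 0.77) = 1.00
  (x4 ∧ x1) ∧ (x1 ∨ x2) = max(0, a+b−1) on (0.10, 1.00) = 0.10
  ¬(x4 ∨ x5) ∧ ((x4 ∧ x1) ∧ (x1 ∨ x2)) = max(0, a+b−1) on (0.14, 0.10) = 0.00
  → value = 0.0000
Under algebraic product:
  x4 ∨ x5 = a + b − a·b on (0.2800, 0.5800) = 0.6976
  ¬(x4 ∨ x5) = 1 − 0.6976 = 0.3024
  x4 ∧ x1 = a·b on (0.2800, 0.8200) = 0.2296
  x1 ∨ x2 = a + b − a·b on (0.8200, 0.7700) = 0.9586
  (x4 ∧ x1) ∧ (x1 ∨ x2) = a·b on (0.2296, 0.9586) = 0.2201
  ¬(x4 ∨ x5) ∧ ((x4 ∧ x1) ∧ (x1 ∨ x2)) = a·b on (0.3024, 0.2201) = 0.0666
  → value = 0.0666
|0.0000 − 0.0666| = 0.067

0.067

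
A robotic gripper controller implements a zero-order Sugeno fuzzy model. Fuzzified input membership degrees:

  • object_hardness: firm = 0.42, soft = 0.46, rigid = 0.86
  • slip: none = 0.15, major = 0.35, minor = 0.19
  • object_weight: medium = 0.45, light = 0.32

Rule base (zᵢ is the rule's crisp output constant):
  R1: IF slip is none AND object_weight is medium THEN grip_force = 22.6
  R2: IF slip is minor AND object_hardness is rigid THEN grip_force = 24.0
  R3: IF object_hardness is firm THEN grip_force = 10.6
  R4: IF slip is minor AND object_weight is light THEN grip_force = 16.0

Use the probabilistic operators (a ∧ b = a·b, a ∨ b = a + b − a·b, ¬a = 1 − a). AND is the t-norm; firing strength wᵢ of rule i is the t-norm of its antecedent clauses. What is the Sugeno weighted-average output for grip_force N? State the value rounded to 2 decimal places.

R1 (z=22.6): none=0.15, medium=0.45; AND[a·b] → w = 0.0675
R2 (z=24.0): minor=0.19, rigid=0.86; AND[a·b] → w = 0.1634
R3 (z=10.6): firm=0.42 → w = 0.4200
R4 (z=16.0): minor=0.19, light=0.32; AND[a·b] → w = 0.0608
Weighted average = (0.0675·22.6 + 0.1634·24.0 + 0.4200·10.6 + 0.0608·16.0) / (0.0675 + 0.1634 + 0.4200 + 0.0608)
  = 10.8719 / 0.7117 = 15.28

15.28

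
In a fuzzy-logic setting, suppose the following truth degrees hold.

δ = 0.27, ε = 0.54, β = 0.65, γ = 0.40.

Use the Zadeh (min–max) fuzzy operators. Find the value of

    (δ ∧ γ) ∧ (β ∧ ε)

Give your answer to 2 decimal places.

δ ∧ γ = min(a, b) on (0.27, 0.40) = 0.27
β ∧ ε = min(a, b) on (0.65, 0.54) = 0.54
(δ ∧ γ) ∧ (β ∧ ε) = min(a, b) on (0.27, 0.54) = 0.27

0.27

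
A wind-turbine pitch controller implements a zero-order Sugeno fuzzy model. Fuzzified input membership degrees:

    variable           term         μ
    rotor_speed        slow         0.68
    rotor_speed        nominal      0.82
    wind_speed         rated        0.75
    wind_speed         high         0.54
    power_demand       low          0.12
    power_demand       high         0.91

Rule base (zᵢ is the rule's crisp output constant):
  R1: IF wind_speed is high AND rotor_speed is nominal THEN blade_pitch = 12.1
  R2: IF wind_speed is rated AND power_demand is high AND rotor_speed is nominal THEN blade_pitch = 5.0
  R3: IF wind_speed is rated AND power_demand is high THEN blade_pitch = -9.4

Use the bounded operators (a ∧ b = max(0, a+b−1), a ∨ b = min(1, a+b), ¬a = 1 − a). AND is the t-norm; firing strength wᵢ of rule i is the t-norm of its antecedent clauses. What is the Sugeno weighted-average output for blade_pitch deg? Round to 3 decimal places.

R1 (z=12.1): high=0.54, nominal=0.82; AND[max(0, a+b−1)] → w = 0.36
R2 (z=5.0): rated=0.75, high=0.91, nominal=0.82; AND[max(0, a+b−1)] → w = 0.48
R3 (z=-9.4): rated=0.75, high=0.91; AND[max(0, a+b−1)] → w = 0.66
Weighted average = (0.36·12.1 + 0.48·5.0 + 0.66·-9.4) / (0.36 + 0.48 + 0.66)
  = 0.5520 / 1.5000 = 0.368

0.368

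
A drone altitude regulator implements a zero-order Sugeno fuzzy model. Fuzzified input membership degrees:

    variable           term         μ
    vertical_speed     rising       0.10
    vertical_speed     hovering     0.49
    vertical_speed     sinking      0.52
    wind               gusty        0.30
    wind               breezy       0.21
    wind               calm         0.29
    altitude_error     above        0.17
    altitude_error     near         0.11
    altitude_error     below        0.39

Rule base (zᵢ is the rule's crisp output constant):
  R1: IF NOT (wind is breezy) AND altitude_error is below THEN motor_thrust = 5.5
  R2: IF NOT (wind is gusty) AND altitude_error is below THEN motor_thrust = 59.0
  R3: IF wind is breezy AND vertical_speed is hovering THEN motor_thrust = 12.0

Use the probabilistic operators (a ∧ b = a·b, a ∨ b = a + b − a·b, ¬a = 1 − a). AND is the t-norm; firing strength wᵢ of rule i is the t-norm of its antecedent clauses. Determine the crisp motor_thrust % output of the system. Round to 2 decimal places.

27.83

R1 (z=5.5): ¬breezy=1−0.21=0.79, below=0.39; AND[a·b] → w = 0.3081
R2 (z=59.0): ¬gusty=1−0.30=0.70, below=0.39; AND[a·b] → w = 0.2730
R3 (z=12.0): breezy=0.21, hovering=0.49; AND[a·b] → w = 0.1029
Weighted average = (0.3081·5.5 + 0.2730·59.0 + 0.1029·12.0) / (0.3081 + 0.2730 + 0.1029)
  = 19.0363 / 0.6840 = 27.83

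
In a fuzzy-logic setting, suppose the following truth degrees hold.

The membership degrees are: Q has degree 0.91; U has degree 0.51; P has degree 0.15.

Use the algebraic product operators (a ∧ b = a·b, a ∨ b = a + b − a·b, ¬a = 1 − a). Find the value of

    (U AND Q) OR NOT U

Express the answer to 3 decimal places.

U AND Q = a·b on (0.5100, 0.9100) = 0.4641
NOT U = 1 − 0.5100 = 0.4900
(U AND Q) OR NOT U = a + b − a·b on (0.4641, 0.4900) = 0.7267

0.727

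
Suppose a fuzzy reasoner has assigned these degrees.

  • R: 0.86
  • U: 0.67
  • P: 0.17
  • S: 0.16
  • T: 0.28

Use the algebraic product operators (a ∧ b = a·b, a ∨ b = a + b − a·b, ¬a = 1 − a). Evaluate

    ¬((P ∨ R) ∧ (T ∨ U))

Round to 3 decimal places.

0.326

P ∨ R = a + b − a·b on (0.1700, 0.8600) = 0.8838
T ∨ U = a + b − a·b on (0.2800, 0.6700) = 0.7624
(P ∨ R) ∧ (T ∨ U) = a·b on (0.8838, 0.7624) = 0.6738
¬((P ∨ R) ∧ (T ∨ U)) = 1 − 0.6738 = 0.3262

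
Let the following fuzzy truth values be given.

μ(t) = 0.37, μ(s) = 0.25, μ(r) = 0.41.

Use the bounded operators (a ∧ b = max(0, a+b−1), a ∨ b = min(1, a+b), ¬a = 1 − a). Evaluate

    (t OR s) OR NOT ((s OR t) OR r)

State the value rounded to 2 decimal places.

t OR s = min(1, a+b) on (0.37, 0.25) = 0.62
s OR t = min(1, a+b) on (0.25, 0.37) = 0.62
(s OR t) OR r = min(1, a+b) on (0.62, 0.41) = 1.00
NOT ((s OR t) OR r) = 1 − 1.00 = 0.00
(t OR s) OR NOT ((s OR t) OR r) = min(1, a+b) on (0.62, 0.00) = 0.62

0.62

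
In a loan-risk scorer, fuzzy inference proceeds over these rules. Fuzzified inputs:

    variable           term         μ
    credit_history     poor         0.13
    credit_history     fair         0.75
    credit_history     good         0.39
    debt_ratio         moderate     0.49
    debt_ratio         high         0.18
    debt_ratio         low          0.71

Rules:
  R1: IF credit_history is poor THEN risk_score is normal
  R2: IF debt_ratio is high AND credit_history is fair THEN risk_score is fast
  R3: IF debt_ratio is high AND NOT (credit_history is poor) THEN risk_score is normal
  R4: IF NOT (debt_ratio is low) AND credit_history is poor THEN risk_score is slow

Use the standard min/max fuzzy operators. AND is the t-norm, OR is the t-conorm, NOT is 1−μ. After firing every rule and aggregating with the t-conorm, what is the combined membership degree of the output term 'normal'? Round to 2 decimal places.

R1: poor=0.13 → w = 0.13
R2: high=0.18, fair=0.75; AND[min(a, b)] → w = 0.18
R3: high=0.18, ¬poor=1−0.13=0.87; AND[min(a, b)] → w = 0.18
R4: ¬low=1−0.71=0.29, poor=0.13; AND[min(a, b)] → w = 0.13
Rules with consequent 'normal': {R1, R3} → strengths 0.13, 0.18
Aggregate via t-conorm [max(a, b)]: 0.18

0.18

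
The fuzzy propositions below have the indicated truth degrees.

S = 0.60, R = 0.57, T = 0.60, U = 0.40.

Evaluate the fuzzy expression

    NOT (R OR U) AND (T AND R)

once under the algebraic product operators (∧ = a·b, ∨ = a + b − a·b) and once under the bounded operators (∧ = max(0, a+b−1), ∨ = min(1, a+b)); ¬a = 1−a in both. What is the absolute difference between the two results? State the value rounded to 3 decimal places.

Under algebraic product:
  R OR U = a + b − a·b on (0.5700, 0.4000) = 0.7420
  NOT (R OR U) = 1 − 0.7420 = 0.2580
  T AND R = a·b on (0.6000, 0.5700) = 0.3420
  NOT (R OR U) AND (T AND R) = a·b on (0.2580, 0.3420) = 0.0882
  → value = 0.0882
Under bounded:
  R OR U = min(1, a+b) on (0.57, 0.40) = 0.97
  NOT (R OR U) = 1 − 0.97 = 0.03
  T AND R = max(0, a+b−1) on (0.60, 0.57) = 0.17
  NOT (R OR U) AND (T AND R) = max(0, a+b−1) on (0.03, 0.17) = 0.00
  → value = 0.0000
|0.0882 − 0.0000| = 0.088

0.088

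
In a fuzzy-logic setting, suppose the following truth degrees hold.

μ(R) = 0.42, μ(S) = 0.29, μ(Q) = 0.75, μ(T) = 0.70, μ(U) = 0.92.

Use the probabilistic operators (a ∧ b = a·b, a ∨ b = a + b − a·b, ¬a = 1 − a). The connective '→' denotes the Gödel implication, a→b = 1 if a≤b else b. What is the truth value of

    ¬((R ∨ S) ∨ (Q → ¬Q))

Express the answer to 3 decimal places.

0.309

R ∨ S = a + b − a·b on (0.4200, 0.2900) = 0.5882
¬Q = 1 − 0.7500 = 0.2500
Q → ¬Q  [Gödel: 1 if a≤b else b] with a=0.7500, b=0.2500 → 0.2500
(R ∨ S) ∨ (Q → ¬Q) = a + b − a·b on (0.5882, 0.2500) = 0.6911
¬((R ∨ S) ∨ (Q → ¬Q)) = 1 − 0.6911 = 0.3089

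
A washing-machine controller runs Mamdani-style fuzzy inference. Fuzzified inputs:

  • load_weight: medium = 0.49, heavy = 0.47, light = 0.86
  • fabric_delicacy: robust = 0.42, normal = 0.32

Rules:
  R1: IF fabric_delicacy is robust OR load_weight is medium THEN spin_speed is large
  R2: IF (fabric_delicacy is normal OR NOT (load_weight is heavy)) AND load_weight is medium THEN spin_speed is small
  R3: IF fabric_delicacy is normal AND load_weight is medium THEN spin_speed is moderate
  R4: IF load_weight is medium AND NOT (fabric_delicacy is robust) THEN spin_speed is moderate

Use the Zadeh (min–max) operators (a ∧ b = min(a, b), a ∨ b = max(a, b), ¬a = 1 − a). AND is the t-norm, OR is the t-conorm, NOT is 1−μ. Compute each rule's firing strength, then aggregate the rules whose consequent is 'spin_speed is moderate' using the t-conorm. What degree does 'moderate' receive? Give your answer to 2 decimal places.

0.49

R1: robust=0.42, medium=0.49; OR[max(a, b)] → w = 0.49
R2: (normal=0.32 OR ¬heavy=1−0.47=0.53) = 0.53; AND[min(a, b)] with medium=0.49 → w = 0.49
R3: normal=0.32, medium=0.49; AND[min(a, b)] → w = 0.32
R4: medium=0.49, ¬robust=1−0.42=0.58; AND[min(a, b)] → w = 0.49
Rules with consequent 'moderate': {R3, R4} → strengths 0.32, 0.49
Aggregate via t-conorm [max(a, b)]: 0.49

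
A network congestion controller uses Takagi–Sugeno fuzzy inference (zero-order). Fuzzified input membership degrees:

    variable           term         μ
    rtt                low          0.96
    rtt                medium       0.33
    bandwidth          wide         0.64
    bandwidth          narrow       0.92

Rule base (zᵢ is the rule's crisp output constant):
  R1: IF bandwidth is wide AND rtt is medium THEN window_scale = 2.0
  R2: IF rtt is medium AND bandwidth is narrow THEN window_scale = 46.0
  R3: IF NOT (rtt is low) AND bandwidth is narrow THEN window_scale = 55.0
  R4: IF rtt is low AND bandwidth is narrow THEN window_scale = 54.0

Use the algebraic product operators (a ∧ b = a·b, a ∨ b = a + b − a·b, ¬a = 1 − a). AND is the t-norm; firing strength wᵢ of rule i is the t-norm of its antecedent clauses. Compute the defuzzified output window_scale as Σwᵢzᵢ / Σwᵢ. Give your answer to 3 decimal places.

R1 (z=2.0): wide=0.64, medium=0.33; AND[a·b] → w = 0.2112
R2 (z=46.0): medium=0.33, narrow=0.92; AND[a·b] → w = 0.3036
R3 (z=55.0): ¬low=1−0.96=0.04, narrow=0.92; AND[a·b] → w = 0.0368
R4 (z=54.0): low=0.96, narrow=0.92; AND[a·b] → w = 0.8832
Weighted average = (0.2112·2.0 + 0.3036·46.0 + 0.0368·55.0 + 0.8832·54.0) / (0.2112 + 0.3036 + 0.0368 + 0.8832)
  = 64.1048 / 1.4348 = 44.679

44.679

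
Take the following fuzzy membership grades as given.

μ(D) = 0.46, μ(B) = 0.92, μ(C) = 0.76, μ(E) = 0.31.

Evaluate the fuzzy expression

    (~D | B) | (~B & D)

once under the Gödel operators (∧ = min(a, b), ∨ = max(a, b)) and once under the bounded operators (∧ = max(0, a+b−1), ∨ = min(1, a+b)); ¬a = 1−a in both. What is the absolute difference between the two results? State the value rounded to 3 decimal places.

Under Gödel:
  ~D = 1 − 0.46 = 0.54
  ~D | B = max(a, b) on (0.54, 0.92) = 0.92
  ~B = 1 − 0.92 = 0.08
  ~B & D = min(a, b) on (0.08, 0.46) = 0.08
  (~D | B) | (~B & D) = max(a, b) on (0.92, 0.08) = 0.92
  → value = 0.9200
Under bounded:
  ~D = 1 − 0.46 = 0.54
  ~D | B = min(1, a+b) on (0.54, 0.92) = 1.00
  ~B = 1 − 0.92 = 0.08
  ~B & D = max(0, a+b−1) on (0.08, 0.46) = 0.00
  (~D | B) | (~B & D) = min(1, a+b) on (1.00, 0.00) = 1.00
  → value = 1.0000
|0.9200 − 1.0000| = 0.080

0.080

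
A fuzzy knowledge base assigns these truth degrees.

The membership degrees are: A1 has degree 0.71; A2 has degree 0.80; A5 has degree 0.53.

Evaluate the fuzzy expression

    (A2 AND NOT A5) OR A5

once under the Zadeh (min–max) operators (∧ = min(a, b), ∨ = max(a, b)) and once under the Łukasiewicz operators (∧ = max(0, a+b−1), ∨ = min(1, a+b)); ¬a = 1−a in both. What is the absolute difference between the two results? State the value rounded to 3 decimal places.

0.270

Under Zadeh (min–max):
  NOT A5 = 1 − 0.53 = 0.47
  A2 AND NOT A5 = min(a, b) on (0.80, 0.47) = 0.47
  (A2 AND NOT A5) OR A5 = max(a, b) on (0.47, 0.53) = 0.53
  → value = 0.5300
Under Łukasiewicz:
  NOT A5 = 1 − 0.53 = 0.47
  A2 AND NOT A5 = max(0, a+b−1) on (0.80, 0.47) = 0.27
  (A2 AND NOT A5) OR A5 = min(1, a+b) on (0.27, 0.53) = 0.80
  → value = 0.8000
|0.5300 − 0.8000| = 0.270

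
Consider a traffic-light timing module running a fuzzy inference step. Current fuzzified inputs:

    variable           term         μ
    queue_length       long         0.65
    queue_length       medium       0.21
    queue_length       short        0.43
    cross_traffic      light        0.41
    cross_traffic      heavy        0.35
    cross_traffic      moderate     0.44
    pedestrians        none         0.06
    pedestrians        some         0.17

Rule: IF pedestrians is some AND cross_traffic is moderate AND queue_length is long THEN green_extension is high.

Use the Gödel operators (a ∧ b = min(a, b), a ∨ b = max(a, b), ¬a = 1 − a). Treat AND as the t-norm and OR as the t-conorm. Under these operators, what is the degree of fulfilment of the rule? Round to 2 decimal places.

0.17

firing strength: some=0.17, moderate=0.44, long=0.65; AND[min(a, b)] → w = 0.17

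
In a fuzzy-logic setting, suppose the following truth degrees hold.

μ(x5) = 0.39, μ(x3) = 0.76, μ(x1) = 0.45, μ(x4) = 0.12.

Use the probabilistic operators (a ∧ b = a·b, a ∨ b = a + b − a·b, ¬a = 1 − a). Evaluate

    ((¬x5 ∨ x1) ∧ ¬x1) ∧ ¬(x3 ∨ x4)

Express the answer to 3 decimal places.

¬x5 = 1 − 0.3900 = 0.6100
¬x5 ∨ x1 = a + b − a·b on (0.6100, 0.4500) = 0.7855
¬x1 = 1 − 0.4500 = 0.5500
(¬x5 ∨ x1) ∧ ¬x1 = a·b on (0.7855, 0.5500) = 0.4320
x3 ∨ x4 = a + b − a·b on (0.7600, 0.1200) = 0.7888
¬(x3 ∨ x4) = 1 − 0.7888 = 0.2112
((¬x5 ∨ x1) ∧ ¬x1) ∧ ¬(x3 ∨ x4) = a·b on (0.4320, 0.2112) = 0.0912

0.091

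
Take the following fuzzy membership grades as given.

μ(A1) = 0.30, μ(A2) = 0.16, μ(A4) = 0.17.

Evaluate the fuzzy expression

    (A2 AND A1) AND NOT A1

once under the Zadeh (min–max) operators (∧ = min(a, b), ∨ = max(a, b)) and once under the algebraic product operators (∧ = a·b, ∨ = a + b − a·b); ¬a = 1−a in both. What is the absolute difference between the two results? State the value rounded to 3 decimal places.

Under Zadeh (min–max):
  A2 AND A1 = min(a, b) on (0.16, 0.30) = 0.16
  NOT A1 = 1 − 0.30 = 0.70
  (A2 AND A1) AND NOT A1 = min(a, b) on (0.16, 0.70) = 0.16
  → value = 0.1600
Under algebraic product:
  A2 AND A1 = a·b on (0.1600, 0.3000) = 0.0480
  NOT A1 = 1 − 0.3000 = 0.7000
  (A2 AND A1) AND NOT A1 = a·b on (0.0480, 0.7000) = 0.0336
  → value = 0.0336
|0.1600 − 0.0336| = 0.126

0.126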